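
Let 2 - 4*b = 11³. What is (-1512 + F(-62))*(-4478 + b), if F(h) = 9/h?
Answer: 1803901473/248 ≈ 7.2738e+6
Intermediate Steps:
b = -1329/4 (b = ½ - ¼*11³ = ½ - ¼*1331 = ½ - 1331/4 = -1329/4 ≈ -332.25)
(-1512 + F(-62))*(-4478 + b) = (-1512 + 9/(-62))*(-4478 - 1329/4) = (-1512 + 9*(-1/62))*(-19241/4) = (-1512 - 9/62)*(-19241/4) = -93753/62*(-19241/4) = 1803901473/248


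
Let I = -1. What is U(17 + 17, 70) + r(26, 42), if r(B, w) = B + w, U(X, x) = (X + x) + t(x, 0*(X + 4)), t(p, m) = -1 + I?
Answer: 170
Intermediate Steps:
t(p, m) = -2 (t(p, m) = -1 - 1 = -2)
U(X, x) = -2 + X + x (U(X, x) = (X + x) - 2 = -2 + X + x)
U(17 + 17, 70) + r(26, 42) = (-2 + (17 + 17) + 70) + (26 + 42) = (-2 + 34 + 70) + 68 = 102 + 68 = 170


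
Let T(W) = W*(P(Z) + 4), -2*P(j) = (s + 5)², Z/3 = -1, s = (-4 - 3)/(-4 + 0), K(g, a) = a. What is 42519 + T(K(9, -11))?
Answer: 1367219/32 ≈ 42726.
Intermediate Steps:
s = 7/4 (s = -7/(-4) = -7*(-¼) = 7/4 ≈ 1.7500)
Z = -3 (Z = 3*(-1) = -3)
P(j) = -729/32 (P(j) = -(7/4 + 5)²/2 = -(27/4)²/2 = -½*729/16 = -729/32)
T(W) = -601*W/32 (T(W) = W*(-729/32 + 4) = W*(-601/32) = -601*W/32)
42519 + T(K(9, -11)) = 42519 - 601/32*(-11) = 42519 + 6611/32 = 1367219/32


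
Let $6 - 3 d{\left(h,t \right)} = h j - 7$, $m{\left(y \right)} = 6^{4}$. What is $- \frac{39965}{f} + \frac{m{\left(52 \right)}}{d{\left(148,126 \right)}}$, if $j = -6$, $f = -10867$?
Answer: $\frac{78259361}{9791167} \approx 7.9929$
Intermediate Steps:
$m{\left(y \right)} = 1296$
$d{\left(h,t \right)} = \frac{13}{3} + 2 h$ ($d{\left(h,t \right)} = 2 - \frac{h \left(-6\right) - 7}{3} = 2 - \frac{- 6 h - 7}{3} = 2 - \frac{-7 - 6 h}{3} = 2 + \left(\frac{7}{3} + 2 h\right) = \frac{13}{3} + 2 h$)
$- \frac{39965}{f} + \frac{m{\left(52 \right)}}{d{\left(148,126 \right)}} = - \frac{39965}{-10867} + \frac{1296}{\frac{13}{3} + 2 \cdot 148} = \left(-39965\right) \left(- \frac{1}{10867}\right) + \frac{1296}{\frac{13}{3} + 296} = \frac{39965}{10867} + \frac{1296}{\frac{901}{3}} = \frac{39965}{10867} + 1296 \cdot \frac{3}{901} = \frac{39965}{10867} + \frac{3888}{901} = \frac{78259361}{9791167}$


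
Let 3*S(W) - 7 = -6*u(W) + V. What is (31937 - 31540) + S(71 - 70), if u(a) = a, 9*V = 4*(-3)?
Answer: 3572/9 ≈ 396.89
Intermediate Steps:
V = -4/3 (V = (4*(-3))/9 = (⅑)*(-12) = -4/3 ≈ -1.3333)
S(W) = 17/9 - 2*W (S(W) = 7/3 + (-6*W - 4/3)/3 = 7/3 + (-4/3 - 6*W)/3 = 7/3 + (-4/9 - 2*W) = 17/9 - 2*W)
(31937 - 31540) + S(71 - 70) = (31937 - 31540) + (17/9 - 2*(71 - 70)) = 397 + (17/9 - 2*1) = 397 + (17/9 - 2) = 397 - ⅑ = 3572/9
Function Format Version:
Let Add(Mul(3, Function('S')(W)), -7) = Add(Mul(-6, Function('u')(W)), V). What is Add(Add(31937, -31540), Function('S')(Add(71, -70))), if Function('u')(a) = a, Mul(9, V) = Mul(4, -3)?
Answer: Rational(3572, 9) ≈ 396.89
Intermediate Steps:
V = Rational(-4, 3) (V = Mul(Rational(1, 9), Mul(4, -3)) = Mul(Rational(1, 9), -12) = Rational(-4, 3) ≈ -1.3333)
Function('S')(W) = Add(Rational(17, 9), Mul(-2, W)) (Function('S')(W) = Add(Rational(7, 3), Mul(Rational(1, 3), Add(Mul(-6, W), Rational(-4, 3)))) = Add(Rational(7, 3), Mul(Rational(1, 3), Add(Rational(-4, 3), Mul(-6, W)))) = Add(Rational(7, 3), Add(Rational(-4, 9), Mul(-2, W))) = Add(Rational(17, 9), Mul(-2, W)))
Add(Add(31937, -31540), Function('S')(Add(71, -70))) = Add(Add(31937, -31540), Add(Rational(17, 9), Mul(-2, Add(71, -70)))) = Add(397, Add(Rational(17, 9), Mul(-2, 1))) = Add(397, Add(Rational(17, 9), -2)) = Add(397, Rational(-1, 9)) = Rational(3572, 9)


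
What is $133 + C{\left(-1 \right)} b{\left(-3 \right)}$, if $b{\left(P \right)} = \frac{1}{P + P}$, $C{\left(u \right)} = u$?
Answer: $\frac{799}{6} \approx 133.17$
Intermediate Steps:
$b{\left(P \right)} = \frac{1}{2 P}$
$133 + C{\left(-1 \right)} b{\left(-3 \right)} = 133 - \frac{1}{2 \left(-3\right)} = 133 - \frac{1}{2} \left(- \frac{1}{3}\right) = 133 - - \frac{1}{6} = 133 + \frac{1}{6} = \frac{799}{6}$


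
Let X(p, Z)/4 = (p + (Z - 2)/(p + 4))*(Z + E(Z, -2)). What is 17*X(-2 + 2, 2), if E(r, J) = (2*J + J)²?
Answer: 0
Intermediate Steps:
E(r, J) = 9*J² (E(r, J) = (3*J)² = 9*J²)
X(p, Z) = 4*(36 + Z)*(p + (-2 + Z)/(4 + p)) (X(p, Z) = 4*((p + (Z - 2)/(p + 4))*(Z + 9*(-2)²)) = 4*((p + (-2 + Z)/(4 + p))*(Z + 9*4)) = 4*((p + (-2 + Z)/(4 + p))*(Z + 36)) = 4*((p + (-2 + Z)/(4 + p))*(36 + Z)) = 4*((36 + Z)*(p + (-2 + Z)/(4 + p))) = 4*(36 + Z)*(p + (-2 + Z)/(4 + p)))
17*X(-2 + 2, 2) = 17*(4*(-72 + 2² + 34*2 + 36*(-2 + 2)² + 144*(-2 + 2) + 2*(-2 + 2)² + 4*2*(-2 + 2))/(4 + (-2 + 2))) = 17*(4*(-72 + 4 + 68 + 36*0² + 144*0 + 2*0² + 4*2*0)/(4 + 0)) = 17*(4*(-72 + 4 + 68 + 36*0 + 0 + 2*0 + 0)/4) = 17*(4*(¼)*(-72 + 4 + 68 + 0 + 0 + 0 + 0)) = 17*(4*(¼)*0) = 17*0 = 0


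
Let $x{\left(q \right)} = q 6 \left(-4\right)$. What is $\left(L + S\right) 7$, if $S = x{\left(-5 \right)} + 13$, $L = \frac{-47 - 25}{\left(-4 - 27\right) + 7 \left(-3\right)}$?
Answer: $\frac{12229}{13} \approx 940.69$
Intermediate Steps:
$x{\left(q \right)} = - 24 q$ ($x{\left(q \right)} = 6 q \left(-4\right) = - 24 q$)
$L = \frac{18}{13}$ ($L = - \frac{72}{-31 - 21} = - \frac{72}{-52} = \left(-72\right) \left(- \frac{1}{52}\right) = \frac{18}{13} \approx 1.3846$)
$S = 133$ ($S = \left(-24\right) \left(-5\right) + 13 = 120 + 13 = 133$)
$\left(L + S\right) 7 = \left(\frac{18}{13} + 133\right) 7 = \frac{1747}{13} \cdot 7 = \frac{12229}{13}$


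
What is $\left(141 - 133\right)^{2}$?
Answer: $64$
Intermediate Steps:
$\left(141 - 133\right)^{2} = 8^{2} = 64$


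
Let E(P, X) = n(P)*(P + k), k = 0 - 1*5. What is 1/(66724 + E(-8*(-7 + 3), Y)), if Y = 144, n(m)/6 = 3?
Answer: 1/67210 ≈ 1.4879e-5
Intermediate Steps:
n(m) = 18 (n(m) = 6*3 = 18)
k = -5 (k = 0 - 5 = -5)
E(P, X) = -90 + 18*P (E(P, X) = 18*(P - 5) = 18*(-5 + P) = -90 + 18*P)
1/(66724 + E(-8*(-7 + 3), Y)) = 1/(66724 + (-90 + 18*(-8*(-7 + 3)))) = 1/(66724 + (-90 + 18*(-8*(-4)))) = 1/(66724 + (-90 + 18*32)) = 1/(66724 + (-90 + 576)) = 1/(66724 + 486) = 1/67210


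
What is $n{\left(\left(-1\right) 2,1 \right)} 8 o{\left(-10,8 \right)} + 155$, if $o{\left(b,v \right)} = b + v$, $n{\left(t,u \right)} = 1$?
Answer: $139$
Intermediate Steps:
$n{\left(\left(-1\right) 2,1 \right)} 8 o{\left(-10,8 \right)} + 155 = 1 \cdot 8 \left(-10 + 8\right) + 155 = 8 \left(-2\right) + 155 = -16 + 155 = 139$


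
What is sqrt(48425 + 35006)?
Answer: sqrt(83431) ≈ 288.84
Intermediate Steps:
sqrt(48425 + 35006) = sqrt(83431)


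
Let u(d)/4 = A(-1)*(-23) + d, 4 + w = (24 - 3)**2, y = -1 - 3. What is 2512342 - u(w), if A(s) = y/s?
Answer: 2510962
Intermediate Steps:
y = -4
w = 437 (w = -4 + (24 - 3)**2 = -4 + 21**2 = -4 + 441 = 437)
A(s) = -4/s
u(d) = -368 + 4*d (u(d) = 4*(-4/(-1)*(-23) + d) = 4*(-4*(-1)*(-23) + d) = 4*(4*(-23) + d) = 4*(-92 + d) = -368 + 4*d)
2512342 - u(w) = 2512342 - (-368 + 4*437) = 2512342 - (-368 + 1748) = 2512342 - 1*1380 = 2512342 - 1380 = 2510962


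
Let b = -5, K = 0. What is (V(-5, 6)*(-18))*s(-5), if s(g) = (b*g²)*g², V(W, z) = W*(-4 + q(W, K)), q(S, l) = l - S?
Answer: -281250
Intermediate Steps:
V(W, z) = W*(-4 - W) (V(W, z) = W*(-4 + (0 - W)) = W*(-4 - W))
s(g) = -5*g⁴ (s(g) = (-5*g²)*g² = -5*g⁴)
(V(-5, 6)*(-18))*s(-5) = (-5*(-4 - 1*(-5))*(-18))*(-5*(-5)⁴) = (-5*(-4 + 5)*(-18))*(-5*625) = (-5*1*(-18))*(-3125) = -5*(-18)*(-3125) = 90*(-3125) = -281250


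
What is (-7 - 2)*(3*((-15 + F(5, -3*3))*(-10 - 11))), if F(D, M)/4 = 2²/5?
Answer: -33453/5 ≈ -6690.6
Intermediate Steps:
F(D, M) = 16/5 (F(D, M) = 4*(2²/5) = 4*(4*(⅕)) = 4*(⅘) = 16/5)
(-7 - 2)*(3*((-15 + F(5, -3*3))*(-10 - 11))) = (-7 - 2)*(3*((-15 + 16/5)*(-10 - 11))) = -27*(-59/5*(-21)) = -27*1239/5 = -9*3717/5 = -33453/5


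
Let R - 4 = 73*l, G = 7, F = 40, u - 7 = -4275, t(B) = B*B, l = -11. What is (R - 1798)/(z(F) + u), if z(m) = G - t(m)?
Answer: 2597/5861 ≈ 0.44310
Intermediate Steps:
t(B) = B**2
u = -4268 (u = 7 - 4275 = -4268)
z(m) = 7 - m**2
R = -799 (R = 4 + 73*(-11) = 4 - 803 = -799)
(R - 1798)/(z(F) + u) = (-799 - 1798)/((7 - 1*40**2) - 4268) = -2597/((7 - 1*1600) - 4268) = -2597/((7 - 1600) - 4268) = -2597/(-1593 - 4268) = -2597/(-5861) = -2597*(-1/5861) = 2597/5861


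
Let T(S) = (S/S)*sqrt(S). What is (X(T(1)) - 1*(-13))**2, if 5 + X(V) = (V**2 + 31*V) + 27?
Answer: 4489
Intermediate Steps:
T(S) = sqrt(S) (T(S) = 1*sqrt(S) = sqrt(S))
X(V) = 22 + V**2 + 31*V (X(V) = -5 + ((V**2 + 31*V) + 27) = -5 + (27 + V**2 + 31*V) = 22 + V**2 + 31*V)
(X(T(1)) - 1*(-13))**2 = ((22 + (sqrt(1))**2 + 31*sqrt(1)) - 1*(-13))**2 = ((22 + 1**2 + 31*1) + 13)**2 = ((22 + 1 + 31) + 13)**2 = (54 + 13)**2 = 67**2 = 4489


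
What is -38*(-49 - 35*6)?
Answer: 9842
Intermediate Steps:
-38*(-49 - 35*6) = -38*(-49 - 210) = -38*(-259) = 9842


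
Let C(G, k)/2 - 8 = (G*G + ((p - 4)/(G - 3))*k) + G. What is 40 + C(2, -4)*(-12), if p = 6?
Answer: -488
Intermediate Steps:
C(G, k) = 16 + 2*G + 2*G**2 + 4*k/(-3 + G) (C(G, k) = 16 + 2*((G*G + ((6 - 4)/(G - 3))*k) + G) = 16 + 2*((G**2 + (2/(-3 + G))*k) + G) = 16 + 2*((G**2 + 2*k/(-3 + G)) + G) = 16 + 2*(G + G**2 + 2*k/(-3 + G)) = 16 + (2*G + 2*G**2 + 4*k/(-3 + G)) = 16 + 2*G + 2*G**2 + 4*k/(-3 + G))
40 + C(2, -4)*(-12) = 40 + (2*(-24 + 2**3 - 2*2**2 + 2*(-4) + 5*2)/(-3 + 2))*(-12) = 40 + (2*(-24 + 8 - 2*4 - 8 + 10)/(-1))*(-12) = 40 + (2*(-1)*(-24 + 8 - 8 - 8 + 10))*(-12) = 40 + (2*(-1)*(-22))*(-12) = 40 + 44*(-12) = 40 - 528 = -488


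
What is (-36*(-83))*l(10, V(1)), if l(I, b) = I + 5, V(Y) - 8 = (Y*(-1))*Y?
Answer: 44820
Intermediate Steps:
V(Y) = 8 - Y² (V(Y) = 8 + (Y*(-1))*Y = 8 + (-Y)*Y = 8 - Y²)
l(I, b) = 5 + I
(-36*(-83))*l(10, V(1)) = (-36*(-83))*(5 + 10) = 2988*15 = 44820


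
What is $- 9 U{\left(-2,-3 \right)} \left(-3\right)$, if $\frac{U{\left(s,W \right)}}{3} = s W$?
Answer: $486$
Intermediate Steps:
$U{\left(s,W \right)} = 3 W s$ ($U{\left(s,W \right)} = 3 s W = 3 W s$)
$- 9 U{\left(-2,-3 \right)} \left(-3\right) = - 9 \cdot 3 \left(-3\right) \left(-2\right) \left(-3\right) = \left(-9\right) 18 \left(-3\right) = \left(-162\right) \left(-3\right) = 486$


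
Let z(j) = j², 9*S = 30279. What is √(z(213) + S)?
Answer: 10*√4386/3 ≈ 220.76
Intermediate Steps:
S = 10093/3 (S = (⅑)*30279 = 10093/3 ≈ 3364.3)
√(z(213) + S) = √(213² + 10093/3) = √(45369 + 10093/3) = √(146200/3) = 10*√4386/3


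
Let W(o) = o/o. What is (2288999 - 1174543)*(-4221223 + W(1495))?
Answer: -4704366185232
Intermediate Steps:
W(o) = 1
(2288999 - 1174543)*(-4221223 + W(1495)) = (2288999 - 1174543)*(-4221223 + 1) = 1114456*(-4221222) = -4704366185232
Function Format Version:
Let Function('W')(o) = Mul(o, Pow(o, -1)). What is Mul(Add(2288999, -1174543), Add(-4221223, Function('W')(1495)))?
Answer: -4704366185232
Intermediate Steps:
Function('W')(o) = 1
Mul(Add(2288999, -1174543), Add(-4221223, Function('W')(1495))) = Mul(Add(2288999, -1174543), Add(-4221223, 1)) = Mul(1114456, -4221222) = -4704366185232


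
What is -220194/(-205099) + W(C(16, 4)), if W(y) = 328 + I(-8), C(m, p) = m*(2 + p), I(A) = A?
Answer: 65851874/205099 ≈ 321.07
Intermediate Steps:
W(y) = 320 (W(y) = 328 - 8 = 320)
-220194/(-205099) + W(C(16, 4)) = -220194/(-205099) + 320 = -220194*(-1/205099) + 320 = 220194/205099 + 320 = 65851874/205099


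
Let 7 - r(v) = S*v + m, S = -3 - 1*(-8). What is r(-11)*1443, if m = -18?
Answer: 115440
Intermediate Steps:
S = 5 (S = -3 + 8 = 5)
r(v) = 25 - 5*v (r(v) = 7 - (5*v - 18) = 7 - (-18 + 5*v) = 7 + (18 - 5*v) = 25 - 5*v)
r(-11)*1443 = (25 - 5*(-11))*1443 = (25 + 55)*1443 = 80*1443 = 115440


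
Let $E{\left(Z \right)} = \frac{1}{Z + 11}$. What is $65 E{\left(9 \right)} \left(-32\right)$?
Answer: $-104$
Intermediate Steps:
$E{\left(Z \right)} = \frac{1}{11 + Z}$
$65 E{\left(9 \right)} \left(-32\right) = \frac{65}{11 + 9} \left(-32\right) = \frac{65}{20} \left(-32\right) = 65 \cdot \frac{1}{20} \left(-32\right) = \frac{13}{4} \left(-32\right) = -104$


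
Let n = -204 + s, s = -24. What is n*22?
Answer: -5016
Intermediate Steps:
n = -228 (n = -204 - 24 = -228)
n*22 = -228*22 = -5016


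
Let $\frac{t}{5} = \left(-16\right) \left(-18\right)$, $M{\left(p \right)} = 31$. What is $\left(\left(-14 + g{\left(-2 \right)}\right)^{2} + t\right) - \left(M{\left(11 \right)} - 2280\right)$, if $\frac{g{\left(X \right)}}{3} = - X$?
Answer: $3753$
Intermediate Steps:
$g{\left(X \right)} = - 3 X$ ($g{\left(X \right)} = 3 \left(- X\right) = - 3 X$)
$t = 1440$ ($t = 5 \left(\left(-16\right) \left(-18\right)\right) = 5 \cdot 288 = 1440$)
$\left(\left(-14 + g{\left(-2 \right)}\right)^{2} + t\right) - \left(M{\left(11 \right)} - 2280\right) = \left(\left(-14 - -6\right)^{2} + 1440\right) - \left(31 - 2280\right) = \left(\left(-14 + 6\right)^{2} + 1440\right) - -2249 = \left(\left(-8\right)^{2} + 1440\right) + 2249 = \left(64 + 1440\right) + 2249 = 1504 + 2249 = 3753$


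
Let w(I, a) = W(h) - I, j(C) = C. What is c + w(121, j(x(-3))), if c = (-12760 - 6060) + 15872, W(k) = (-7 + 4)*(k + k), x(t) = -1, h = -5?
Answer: -3039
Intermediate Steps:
W(k) = -6*k
w(I, a) = 30 - I (w(I, a) = -6*(-5) - I = 30 - I)
c = -2948 (c = -18820 + 15872 = -2948)
c + w(121, j(x(-3))) = -2948 + (30 - 1*121) = -2948 + (30 - 121) = -2948 - 91 = -3039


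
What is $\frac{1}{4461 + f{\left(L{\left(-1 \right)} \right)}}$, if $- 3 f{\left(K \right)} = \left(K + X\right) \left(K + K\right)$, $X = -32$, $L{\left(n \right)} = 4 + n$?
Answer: $\frac{1}{4519} \approx 0.00022129$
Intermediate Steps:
$f{\left(K \right)} = - \frac{2 K \left(-32 + K\right)}{3}$ ($f{\left(K \right)} = - \frac{\left(K - 32\right) \left(K + K\right)}{3} = - \frac{\left(-32 + K\right) 2 K}{3} = - \frac{2 K \left(-32 + K\right)}{3}$)
$\frac{1}{4461 + f{\left(L{\left(-1 \right)} \right)}} = \frac{1}{4461 + \frac{2 \left(4 - 1\right) \left(32 - \left(4 - 1\right)\right)}{3}} = \frac{1}{4461 + \frac{2}{3} \cdot 3 \left(32 - 3\right)} = \frac{1}{4461 + \frac{2}{3} \cdot 3 \cdot 29} = \frac{1}{4461 + 58} = \frac{1}{4519}$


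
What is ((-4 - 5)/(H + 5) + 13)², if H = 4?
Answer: 144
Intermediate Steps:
((-4 - 5)/(H + 5) + 13)² = ((-4 - 5)/(4 + 5) + 13)² = (-9/9 + 13)² = (-9*⅑ + 13)² = (-1 + 13)² = 12² = 144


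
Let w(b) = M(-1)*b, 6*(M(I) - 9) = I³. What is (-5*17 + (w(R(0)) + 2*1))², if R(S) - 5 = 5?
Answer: 256/9 ≈ 28.444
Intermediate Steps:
R(S) = 10 (R(S) = 5 + 5 = 10)
M(I) = 9 + I³/6
w(b) = 53*b/6 (w(b) = (9 + (⅙)*(-1)³)*b = (9 + (⅙)*(-1))*b = (9 - ⅙)*b = 53*b/6)
(-5*17 + (w(R(0)) + 2*1))² = (-5*17 + ((53/6)*10 + 2*1))² = (-85 + (265/3 + 2))² = (-85 + 271/3)² = (16/3)² = 256/9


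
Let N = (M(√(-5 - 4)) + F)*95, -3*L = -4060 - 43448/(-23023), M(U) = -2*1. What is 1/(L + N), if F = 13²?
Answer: 69069/1189209617 ≈ 5.8080e-5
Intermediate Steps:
M(U) = -2
F = 169
L = 93429932/69069 (L = -(-4060 - 43448/(-23023))/3 = -(-4060 - 43448*(-1)/23023)/3 = -(-4060 - 1*(-43448/23023))/3 = -(-4060 + 43448/23023)/3 = -⅓*(-93429932/23023) = 93429932/69069 ≈ 1352.7)
N = 15865 (N = (-2 + 169)*95 = 167*95 = 15865)
1/(L + N) = 1/(93429932/69069 + 15865) = 1/(1189209617/69069) = 69069/1189209617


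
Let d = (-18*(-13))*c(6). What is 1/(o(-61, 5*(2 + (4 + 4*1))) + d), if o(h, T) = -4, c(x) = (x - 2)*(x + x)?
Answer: 1/11228 ≈ 8.9063e-5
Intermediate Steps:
c(x) = 2*x*(-2 + x) (c(x) = (-2 + x)*(2*x) = 2*x*(-2 + x))
d = 11232 (d = (-18*(-13))*(2*6*(-2 + 6)) = 234*(2*6*4) = 234*48 = 11232)
1/(o(-61, 5*(2 + (4 + 4*1))) + d) = 1/(-4 + 11232) = 1/11228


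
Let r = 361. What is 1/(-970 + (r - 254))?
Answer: -1/863 ≈ -0.0011587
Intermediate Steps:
1/(-970 + (r - 254)) = 1/(-970 + (361 - 254)) = 1/(-970 + 107) = 1/(-863) = -1/863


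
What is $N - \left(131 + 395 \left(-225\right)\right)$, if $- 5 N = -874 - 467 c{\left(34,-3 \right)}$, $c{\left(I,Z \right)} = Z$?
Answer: $\frac{443193}{5} \approx 88639.0$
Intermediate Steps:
$N = - \frac{527}{5}$ ($N = - \frac{-874 - -1401}{5} = - \frac{-874 + 1401}{5} = \left(- \frac{1}{5}\right) 527 = - \frac{527}{5} \approx -105.4$)
$N - \left(131 + 395 \left(-225\right)\right) = - \frac{527}{5} - \left(131 + 395 \left(-225\right)\right) = - \frac{527}{5} - \left(131 - 88875\right) = - \frac{527}{5} - -88744 = - \frac{527}{5} + 88744 = \frac{443193}{5}$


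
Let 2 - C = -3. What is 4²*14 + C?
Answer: 229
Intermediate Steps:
C = 5 (C = 2 - 1*(-3) = 2 + 3 = 5)
4²*14 + C = 4²*14 + 5 = 16*14 + 5 = 224 + 5 = 229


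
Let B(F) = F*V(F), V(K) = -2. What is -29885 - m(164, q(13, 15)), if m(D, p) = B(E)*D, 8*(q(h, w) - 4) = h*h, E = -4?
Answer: -31197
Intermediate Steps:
B(F) = -2*F (B(F) = F*(-2) = -2*F)
q(h, w) = 4 + h²/8 (q(h, w) = 4 + (h*h)/8 = 4 + h²/8)
m(D, p) = 8*D (m(D, p) = (-2*(-4))*D = 8*D)
-29885 - m(164, q(13, 15)) = -29885 - 8*164 = -29885 - 1*1312 = -29885 - 1312 = -31197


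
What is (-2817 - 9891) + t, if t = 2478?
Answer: -10230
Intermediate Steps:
(-2817 - 9891) + t = (-2817 - 9891) + 2478 = -12708 + 2478 = -10230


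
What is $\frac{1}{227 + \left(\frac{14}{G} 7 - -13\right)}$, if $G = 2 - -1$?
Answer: $\frac{3}{818} \approx 0.0036675$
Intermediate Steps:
$G = 3$ ($G = 2 + 1 = 3$)
$\frac{1}{227 + \left(\frac{14}{G} 7 - -13\right)} = \frac{1}{227 - \left(-13 - \frac{14}{3} \cdot 7\right)} = \frac{1}{227 + \left(14 \cdot \frac{1}{3} \cdot 7 + 13\right)} = \frac{1}{227 + \left(\frac{14}{3} \cdot 7 + 13\right)} = \frac{1}{227 + \left(\frac{98}{3} + 13\right)} = \frac{1}{227 + \frac{137}{3}} = \frac{1}{\frac{818}{3}} = \frac{3}{818}$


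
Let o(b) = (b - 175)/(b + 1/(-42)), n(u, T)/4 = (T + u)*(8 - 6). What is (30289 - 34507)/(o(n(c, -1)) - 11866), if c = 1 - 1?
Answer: 710733/1995578 ≈ 0.35615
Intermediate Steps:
c = 0
n(u, T) = 8*T + 8*u (n(u, T) = 4*((T + u)*(8 - 6)) = 4*((T + u)*2) = 4*(2*T + 2*u) = 8*T + 8*u)
o(b) = (-175 + b)/(-1/42 + b) (o(b) = (-175 + b)/(b - 1/42) = (-175 + b)/(-1/42 + b))
(30289 - 34507)/(o(n(c, -1)) - 11866) = (30289 - 34507)/(42*(-175 + (8*(-1) + 8*0))/(-1 + 42*(8*(-1) + 8*0)) - 11866) = -4218/(42*(-175 + (-8 + 0))/(-1 + 42*(-8 + 0)) - 11866) = -4218/(42*(-175 - 8)/(-1 + 42*(-8)) - 11866) = -4218/(42*(-183)/(-1 - 336) - 11866) = -4218/(42*(-183)/(-337) - 11866) = -4218/(42*(-1/337)*(-183) - 11866) = -4218/(7686/337 - 11866) = -4218/(-3991156/337) = -4218*(-337/3991156) = 710733/1995578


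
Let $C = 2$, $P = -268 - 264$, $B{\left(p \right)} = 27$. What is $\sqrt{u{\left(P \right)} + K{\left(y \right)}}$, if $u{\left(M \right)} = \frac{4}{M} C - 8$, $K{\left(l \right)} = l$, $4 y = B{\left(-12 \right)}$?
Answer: $\frac{i \sqrt{89509}}{266} \approx 1.1247 i$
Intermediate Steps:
$y = \frac{27}{4}$ ($y = \frac{1}{4} \cdot 27 = \frac{27}{4} \approx 6.75$)
$P = -532$
$u{\left(M \right)} = -8 + \frac{8}{M}$ ($u{\left(M \right)} = \frac{4}{M} 2 - 8 = \frac{8}{M} - 8 = -8 + \frac{8}{M}$)
$\sqrt{u{\left(P \right)} + K{\left(y \right)}} = \sqrt{\left(-8 + \frac{8}{-532}\right) + \frac{27}{4}} = \sqrt{\left(-8 + 8 \left(- \frac{1}{532}\right)\right) + \frac{27}{4}} = \sqrt{\left(-8 - \frac{2}{133}\right) + \frac{27}{4}} = \sqrt{- \frac{1066}{133} + \frac{27}{4}} = \sqrt{- \frac{673}{532}} = \frac{i \sqrt{89509}}{266}$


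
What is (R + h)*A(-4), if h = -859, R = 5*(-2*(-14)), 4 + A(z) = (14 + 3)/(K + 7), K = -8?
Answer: 15099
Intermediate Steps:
A(z) = -21 (A(z) = -4 + (14 + 3)/(-8 + 7) = -4 + 17/(-1) = -4 + 17*(-1) = -4 - 17 = -21)
R = 140 (R = 5*28 = 140)
(R + h)*A(-4) = (140 - 859)*(-21) = -719*(-21) = 15099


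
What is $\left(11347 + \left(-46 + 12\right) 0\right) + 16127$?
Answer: $27474$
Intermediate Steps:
$\left(11347 + \left(-46 + 12\right) 0\right) + 16127 = \left(11347 - 0\right) + 16127 = \left(11347 + 0\right) + 16127 = 11347 + 16127 = 27474$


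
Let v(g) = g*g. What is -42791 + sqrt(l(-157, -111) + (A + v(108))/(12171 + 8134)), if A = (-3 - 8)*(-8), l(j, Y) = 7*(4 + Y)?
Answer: -42791 + I*sqrt(308568851365)/20305 ≈ -42791.0 + 27.357*I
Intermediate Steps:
v(g) = g**2
l(j, Y) = 28 + 7*Y
A = 88 (A = -11*(-8) = 88)
-42791 + sqrt(l(-157, -111) + (A + v(108))/(12171 + 8134)) = -42791 + sqrt((28 + 7*(-111)) + (88 + 108**2)/(12171 + 8134)) = -42791 + sqrt((28 - 777) + (88 + 11664)/20305) = -42791 + sqrt(-749 + 11752*(1/20305)) = -42791 + sqrt(-749 + 11752/20305) = -42791 + sqrt(-15196693/20305) = -42791 + I*sqrt(308568851365)/20305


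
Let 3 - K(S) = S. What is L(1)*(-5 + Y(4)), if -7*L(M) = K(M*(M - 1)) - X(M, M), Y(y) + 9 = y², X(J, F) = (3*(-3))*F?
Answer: -24/7 ≈ -3.4286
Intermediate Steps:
K(S) = 3 - S
X(J, F) = -9*F
Y(y) = -9 + y²
L(M) = -3/7 - 9*M/7 + M*(-1 + M)/7 (L(M) = -((3 - M*(M - 1)) - (-9)*M)/7 = -((3 - M*(-1 + M)) + 9*M)/7 = -(3 + 9*M - M*(-1 + M))/7 = -3/7 - 9*M/7 + M*(-1 + M)/7)
L(1)*(-5 + Y(4)) = (-3/7 - 10/7*1 + (⅐)*1²)*(-5 + (-9 + 4²)) = (-3/7 - 10/7 + (⅐)*1)*(-5 + (-9 + 16)) = (-3/7 - 10/7 + ⅐)*(-5 + 7) = -12/7*2 = -24/7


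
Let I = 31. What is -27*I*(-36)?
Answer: 30132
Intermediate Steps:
-27*I*(-36) = -27*31*(-36) = -837*(-36) = 30132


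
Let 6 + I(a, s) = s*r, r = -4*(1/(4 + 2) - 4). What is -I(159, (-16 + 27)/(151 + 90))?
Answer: 3832/723 ≈ 5.3001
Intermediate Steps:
r = 46/3 (r = -4*(1/6 - 4) = -4*(-23/6) = 46/3 ≈ 15.333)
I(a, s) = -6 + 46*s/3 (I(a, s) = -6 + s*(46/3) = -6 + 46*s/3)
-I(159, (-16 + 27)/(151 + 90)) = -(-6 + 46*((-16 + 27)/(151 + 90))/3) = -(-6 + 46*(11/241)/3) = -(-6 + 46*(11*(1/241))/3) = -(-6 + (46/3)*(11/241)) = -(-6 + 506/723) = -1*(-3832/723) = 3832/723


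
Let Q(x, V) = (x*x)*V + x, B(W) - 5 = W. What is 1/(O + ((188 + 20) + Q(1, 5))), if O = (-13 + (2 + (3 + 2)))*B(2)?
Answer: 1/172 ≈ 0.0058140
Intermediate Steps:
B(W) = 5 + W
Q(x, V) = x + V*x**2 (Q(x, V) = x**2*V + x = V*x**2 + x = x + V*x**2)
O = -42 (O = (-13 + (2 + (3 + 2)))*(5 + 2) = (-13 + (2 + 5))*7 = (-13 + 7)*7 = -6*7 = -42)
1/(O + ((188 + 20) + Q(1, 5))) = 1/(-42 + ((188 + 20) + 1*(1 + 5*1))) = 1/(-42 + (208 + 1*(1 + 5))) = 1/(-42 + (208 + 1*6)) = 1/(-42 + (208 + 6)) = 1/(-42 + 214) = 1/172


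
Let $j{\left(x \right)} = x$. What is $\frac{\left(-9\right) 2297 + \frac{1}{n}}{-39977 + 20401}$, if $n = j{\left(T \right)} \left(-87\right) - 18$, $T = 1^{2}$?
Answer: $\frac{1085333}{1027740} \approx 1.056$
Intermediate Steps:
$T = 1$
$n = -105$ ($n = 1 \left(-87\right) - 18 = -87 - 18 = -105$)
$\frac{\left(-9\right) 2297 + \frac{1}{n}}{-39977 + 20401} = \frac{\left(-9\right) 2297 + \frac{1}{-105}}{-39977 + 20401} = \frac{-20673 - \frac{1}{105}}{-19576} = \left(- \frac{2170666}{105}\right) \left(- \frac{1}{19576}\right) = \frac{1085333}{1027740}$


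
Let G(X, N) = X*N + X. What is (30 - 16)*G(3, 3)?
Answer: 168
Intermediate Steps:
G(X, N) = X + N*X (G(X, N) = N*X + X = X + N*X)
(30 - 16)*G(3, 3) = (30 - 16)*(3*(1 + 3)) = 14*(3*4) = 14*12 = 168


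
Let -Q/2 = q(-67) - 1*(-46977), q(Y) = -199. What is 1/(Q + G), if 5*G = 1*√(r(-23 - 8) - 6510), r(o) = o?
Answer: -2338900/218818134941 - 5*I*√6541/218818134941 ≈ -1.0689e-5 - 1.848e-9*I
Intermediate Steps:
G = I*√6541/5 (G = (1*√((-23 - 8) - 6510))/5 = (1*√(-31 - 6510))/5 = (1*√(-6541))/5 = (1*(I*√6541))/5 = (I*√6541)/5 = I*√6541/5 ≈ 16.175*I)
Q = -93556 (Q = -2*(-199 - 1*(-46977)) = -2*(-199 + 46977) = -2*46778 = -93556)
1/(Q + G) = 1/(-93556 + I*√6541/5)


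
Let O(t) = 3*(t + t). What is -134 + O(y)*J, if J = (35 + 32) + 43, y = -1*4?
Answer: -2774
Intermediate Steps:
y = -4
J = 110 (J = 67 + 43 = 110)
O(t) = 6*t (O(t) = 3*(2*t) = 6*t)
-134 + O(y)*J = -134 + (6*(-4))*110 = -134 - 24*110 = -134 - 2640 = -2774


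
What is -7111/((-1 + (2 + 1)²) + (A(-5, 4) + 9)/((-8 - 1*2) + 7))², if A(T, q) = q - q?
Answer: -7111/25 ≈ -284.44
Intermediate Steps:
A(T, q) = 0
-7111/((-1 + (2 + 1)²) + (A(-5, 4) + 9)/((-8 - 1*2) + 7))² = -7111/((-1 + (2 + 1)²) + (0 + 9)/((-8 - 1*2) + 7))² = -7111/((-1 + 3²) + 9/((-8 - 2) + 7))² = -7111/((-1 + 9) + 9/(-10 + 7))² = -7111/(8 + 9/(-3))² = -7111/(8 + 9*(-⅓))² = -7111/(8 - 3)² = -7111/(5²) = -7111/25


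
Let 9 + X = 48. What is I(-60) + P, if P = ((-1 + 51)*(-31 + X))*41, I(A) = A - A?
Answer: 16400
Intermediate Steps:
X = 39 (X = -9 + 48 = 39)
I(A) = 0
P = 16400 (P = ((-1 + 51)*(-31 + 39))*41 = (50*8)*41 = 400*41 = 16400)
I(-60) + P = 0 + 16400 = 16400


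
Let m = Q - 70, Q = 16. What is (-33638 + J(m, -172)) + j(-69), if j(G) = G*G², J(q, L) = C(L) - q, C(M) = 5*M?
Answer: -362953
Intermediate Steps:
m = -54 (m = 16 - 70 = -54)
J(q, L) = -q + 5*L (J(q, L) = 5*L - q = -q + 5*L)
j(G) = G³
(-33638 + J(m, -172)) + j(-69) = (-33638 + (-1*(-54) + 5*(-172))) + (-69)³ = (-33638 + (54 - 860)) - 328509 = (-33638 - 806) - 328509 = -34444 - 328509 = -362953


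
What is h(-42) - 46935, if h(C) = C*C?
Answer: -45171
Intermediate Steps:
h(C) = C**2
h(-42) - 46935 = (-42)**2 - 46935 = 1764 - 46935 = -45171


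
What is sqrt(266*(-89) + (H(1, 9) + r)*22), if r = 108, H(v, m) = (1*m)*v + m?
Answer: I*sqrt(20902) ≈ 144.58*I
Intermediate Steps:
H(v, m) = m + m*v (H(v, m) = m*v + m = m + m*v)
sqrt(266*(-89) + (H(1, 9) + r)*22) = sqrt(266*(-89) + (9*(1 + 1) + 108)*22) = sqrt(-23674 + (9*2 + 108)*22) = sqrt(-23674 + (18 + 108)*22) = sqrt(-23674 + 126*22) = sqrt(-23674 + 2772) = sqrt(-20902) = I*sqrt(20902)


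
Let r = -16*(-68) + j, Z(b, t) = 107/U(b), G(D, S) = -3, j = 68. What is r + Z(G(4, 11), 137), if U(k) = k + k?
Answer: 6829/6 ≈ 1138.2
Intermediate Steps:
U(k) = 2*k
Z(b, t) = 107/(2*b) (Z(b, t) = 107/((2*b)) = 107*(1/(2*b)) = 107/(2*b))
r = 1156 (r = -16*(-68) + 68 = 1088 + 68 = 1156)
r + Z(G(4, 11), 137) = 1156 + (107/2)/(-3) = 1156 + (107/2)*(-⅓) = 1156 - 107/6 = 6829/6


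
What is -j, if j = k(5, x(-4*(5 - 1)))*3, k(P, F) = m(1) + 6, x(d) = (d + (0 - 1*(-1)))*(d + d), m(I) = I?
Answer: -21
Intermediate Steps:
x(d) = 2*d*(1 + d) (x(d) = (d + (0 + 1))*(2*d) = (d + 1)*(2*d) = (1 + d)*(2*d) = 2*d*(1 + d))
k(P, F) = 7 (k(P, F) = 1 + 6 = 7)
j = 21 (j = 7*3 = 21)
-j = -1*21 = -21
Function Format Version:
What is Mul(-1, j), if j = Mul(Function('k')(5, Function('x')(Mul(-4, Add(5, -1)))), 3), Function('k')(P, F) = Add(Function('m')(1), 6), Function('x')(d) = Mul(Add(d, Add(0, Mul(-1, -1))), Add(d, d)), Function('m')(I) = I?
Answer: -21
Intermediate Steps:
Function('x')(d) = Mul(2, d, Add(1, d)) (Function('x')(d) = Mul(Add(d, Add(0, 1)), Mul(2, d)) = Mul(Add(d, 1), Mul(2, d)) = Mul(Add(1, d), Mul(2, d)) = Mul(2, d, Add(1, d)))
Function('k')(P, F) = 7 (Function('k')(P, F) = Add(1, 6) = 7)
j = 21 (j = Mul(7, 3) = 21)
Mul(-1, j) = Mul(-1, 21) = -21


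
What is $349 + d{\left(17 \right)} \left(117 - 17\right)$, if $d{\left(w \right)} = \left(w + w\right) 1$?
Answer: $3749$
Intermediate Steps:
$d{\left(w \right)} = 2 w$ ($d{\left(w \right)} = 2 w 1 = 2 w$)
$349 + d{\left(17 \right)} \left(117 - 17\right) = 349 + 2 \cdot 17 \left(117 - 17\right) = 349 + 34 \cdot 100 = 349 + 3400 = 3749$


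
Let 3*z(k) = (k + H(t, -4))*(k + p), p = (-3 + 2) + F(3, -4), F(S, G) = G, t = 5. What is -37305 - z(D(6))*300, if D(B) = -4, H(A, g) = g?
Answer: -44505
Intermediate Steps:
p = -5 (p = (-3 + 2) - 4 = -1 - 4 = -5)
z(k) = (-5 + k)*(-4 + k)/3 (z(k) = ((k - 4)*(k - 5))/3 = ((-4 + k)*(-5 + k))/3 = ((-5 + k)*(-4 + k))/3 = (-5 + k)*(-4 + k)/3)
-37305 - z(D(6))*300 = -37305 - (20/3 - 3*(-4) + (⅓)*(-4)²)*300 = -37305 - (20/3 + 12 + (⅓)*16)*300 = -37305 - (20/3 + 12 + 16/3)*300 = -37305 - 24*300 = -37305 - 1*7200 = -37305 - 7200 = -44505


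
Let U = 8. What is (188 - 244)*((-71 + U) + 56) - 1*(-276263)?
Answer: 276655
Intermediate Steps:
(188 - 244)*((-71 + U) + 56) - 1*(-276263) = (188 - 244)*((-71 + 8) + 56) - 1*(-276263) = -56*(-63 + 56) + 276263 = -56*(-7) + 276263 = 392 + 276263 = 276655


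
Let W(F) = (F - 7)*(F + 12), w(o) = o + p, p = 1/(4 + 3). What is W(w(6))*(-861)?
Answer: 93726/7 ≈ 13389.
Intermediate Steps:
p = ⅐ (p = 1/7 = ⅐ ≈ 0.14286)
w(o) = ⅐ + o (w(o) = o + ⅐ = ⅐ + o)
W(F) = (-7 + F)*(12 + F)
W(w(6))*(-861) = (-84 + (⅐ + 6)² + 5*(⅐ + 6))*(-861) = (-84 + (43/7)² + 5*(43/7))*(-861) = (-84 + 1849/49 + 215/7)*(-861) = -762/49*(-861) = 93726/7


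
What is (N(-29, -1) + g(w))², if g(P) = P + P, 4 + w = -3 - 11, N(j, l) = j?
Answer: 4225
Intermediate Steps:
w = -18 (w = -4 + (-3 - 11) = -4 - 14 = -18)
g(P) = 2*P
(N(-29, -1) + g(w))² = (-29 + 2*(-18))² = (-29 - 36)² = (-65)² = 4225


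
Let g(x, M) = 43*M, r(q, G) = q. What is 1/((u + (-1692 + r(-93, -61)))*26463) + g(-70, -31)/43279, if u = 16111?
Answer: -505352171075/16407455727702 ≈ -0.030800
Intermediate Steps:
1/((u + (-1692 + r(-93, -61)))*26463) + g(-70, -31)/43279 = 1/((16111 + (-1692 - 93))*26463) + (43*(-31))/43279 = (1/26463)/(16111 - 1785) - 1333*1/43279 = (1/26463)/14326 - 1333/43279 = (1/14326)*(1/26463) - 1333/43279 = 1/379108938 - 1333/43279 = -505352171075/16407455727702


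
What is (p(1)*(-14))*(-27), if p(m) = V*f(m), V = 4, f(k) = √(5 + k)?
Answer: 1512*√6 ≈ 3703.6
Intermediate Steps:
p(m) = 4*√(5 + m)
(p(1)*(-14))*(-27) = ((4*√(5 + 1))*(-14))*(-27) = ((4*√6)*(-14))*(-27) = -56*√6*(-27) = 1512*√6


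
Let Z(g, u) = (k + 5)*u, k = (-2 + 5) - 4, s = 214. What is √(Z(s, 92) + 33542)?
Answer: √33910 ≈ 184.15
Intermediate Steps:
k = -1 (k = 3 - 4 = -1)
Z(g, u) = 4*u (Z(g, u) = (-1 + 5)*u = 4*u)
√(Z(s, 92) + 33542) = √(4*92 + 33542) = √(368 + 33542) = √33910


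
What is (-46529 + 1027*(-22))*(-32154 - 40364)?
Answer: 5012661714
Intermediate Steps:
(-46529 + 1027*(-22))*(-32154 - 40364) = (-46529 - 22594)*(-72518) = -69123*(-72518) = 5012661714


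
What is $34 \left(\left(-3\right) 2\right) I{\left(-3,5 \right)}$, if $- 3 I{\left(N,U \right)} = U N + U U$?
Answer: $680$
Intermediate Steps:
$I{\left(N,U \right)} = - \frac{U^{2}}{3} - \frac{N U}{3}$ ($I{\left(N,U \right)} = - \frac{U N + U U}{3} = - \frac{N U + U^{2}}{3} = - \frac{U^{2} + N U}{3} = - \frac{U^{2}}{3} - \frac{N U}{3}$)
$34 \left(\left(-3\right) 2\right) I{\left(-3,5 \right)} = 34 \left(\left(-3\right) 2\right) \left(\left(- \frac{1}{3}\right) 5 \left(-3 + 5\right)\right) = 34 \left(-6\right) \left(\left(- \frac{1}{3}\right) 5 \cdot 2\right) = \left(-204\right) \left(- \frac{10}{3}\right) = 680$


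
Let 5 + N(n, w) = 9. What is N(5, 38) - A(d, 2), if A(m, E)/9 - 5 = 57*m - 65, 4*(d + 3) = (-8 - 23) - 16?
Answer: 32443/4 ≈ 8110.8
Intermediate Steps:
N(n, w) = 4 (N(n, w) = -5 + 9 = 4)
d = -59/4 (d = -3 + ((-8 - 23) - 16)/4 = -3 + (-31 - 16)/4 = -3 + (¼)*(-47) = -3 - 47/4 = -59/4 ≈ -14.750)
A(m, E) = -540 + 513*m (A(m, E) = 45 + 9*(57*m - 65) = 45 + 9*(-65 + 57*m) = 45 + (-585 + 513*m) = -540 + 513*m)
N(5, 38) - A(d, 2) = 4 - (-540 + 513*(-59/4)) = 4 - (-540 - 30267/4) = 4 - 1*(-32427/4) = 4 + 32427/4 = 32443/4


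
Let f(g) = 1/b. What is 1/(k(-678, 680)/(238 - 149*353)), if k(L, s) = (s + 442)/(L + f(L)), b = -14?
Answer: 15061939/476 ≈ 31643.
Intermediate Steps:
f(g) = -1/14 (f(g) = 1/(-14) = -1/14)
k(L, s) = (442 + s)/(-1/14 + L) (k(L, s) = (s + 442)/(L - 1/14) = (442 + s)/(-1/14 + L))
1/(k(-678, 680)/(238 - 149*353)) = 1/((14*(442 + 680)/(-1 + 14*(-678)))/(238 - 149*353)) = 1/((14*1122/(-1 - 9492))/(238 - 52597)) = 1/((14*1122/(-9493))/(-52359)) = 1/((14*(-1/9493)*1122)*(-1/52359)) = 1/(-1428/863*(-1/52359)) = 1/(476/15061939) = 15061939/476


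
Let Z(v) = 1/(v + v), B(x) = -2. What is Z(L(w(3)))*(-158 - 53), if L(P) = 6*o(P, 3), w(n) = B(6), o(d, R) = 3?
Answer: -211/36 ≈ -5.8611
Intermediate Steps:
w(n) = -2
L(P) = 18 (L(P) = 6*3 = 18)
Z(v) = 1/(2*v)
Z(L(w(3)))*(-158 - 53) = ((1/2)/18)*(-158 - 53) = ((1/2)*(1/18))*(-211) = (1/36)*(-211) = -211/36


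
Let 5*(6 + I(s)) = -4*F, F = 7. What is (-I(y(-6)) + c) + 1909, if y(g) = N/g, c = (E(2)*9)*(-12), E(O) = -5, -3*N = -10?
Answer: 12303/5 ≈ 2460.6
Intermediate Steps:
N = 10/3 (N = -⅓*(-10) = 10/3 ≈ 3.3333)
c = 540 (c = -5*9*(-12) = -45*(-12) = 540)
y(g) = 10/(3*g)
I(s) = -58/5 (I(s) = -6 + (-4*7)/5 = -6 + (⅕)*(-28) = -6 - 28/5 = -58/5)
(-I(y(-6)) + c) + 1909 = (-1*(-58/5) + 540) + 1909 = (58/5 + 540) + 1909 = 2758/5 + 1909 = 12303/5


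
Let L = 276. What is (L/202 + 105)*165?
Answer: 1772595/101 ≈ 17550.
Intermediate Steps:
(L/202 + 105)*165 = (276/202 + 105)*165 = (276*(1/202) + 105)*165 = (138/101 + 105)*165 = (10743/101)*165 = 1772595/101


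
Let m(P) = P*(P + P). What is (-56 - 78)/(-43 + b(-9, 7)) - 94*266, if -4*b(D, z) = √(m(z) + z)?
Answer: -737000724/29479 - 536*√105/29479 ≈ -25001.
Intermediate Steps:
m(P) = 2*P² (m(P) = P*(2*P) = 2*P²)
b(D, z) = -√(z + 2*z²)/4 (b(D, z) = -√(2*z² + z)/4 = -√(z + 2*z²)/4)
(-56 - 78)/(-43 + b(-9, 7)) - 94*266 = (-56 - 78)/(-43 - √7*√(1 + 2*7)/4) - 94*266 = -134/(-43 - √7*√(1 + 14)/4) - 25004 = -134/(-43 - √105/4) - 25004 = -25004 - 134/(-43 - √105/4)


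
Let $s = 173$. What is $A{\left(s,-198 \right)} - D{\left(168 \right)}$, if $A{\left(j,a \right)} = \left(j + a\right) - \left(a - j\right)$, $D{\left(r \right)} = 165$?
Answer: $181$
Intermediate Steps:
$A{\left(j,a \right)} = 2 j$ ($A{\left(j,a \right)} = \left(a + j\right) - \left(a - j\right) = 2 j$)
$A{\left(s,-198 \right)} - D{\left(168 \right)} = 2 \cdot 173 - 165 = 346 - 165 = 181$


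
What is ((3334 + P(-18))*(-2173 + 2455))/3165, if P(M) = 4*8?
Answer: 316404/1055 ≈ 299.91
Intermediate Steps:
P(M) = 32
((3334 + P(-18))*(-2173 + 2455))/3165 = ((3334 + 32)*(-2173 + 2455))/3165 = (3366*282)*(1/3165) = 949212*(1/3165) = 316404/1055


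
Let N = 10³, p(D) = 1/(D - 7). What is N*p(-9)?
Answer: -125/2 ≈ -62.500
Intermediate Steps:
p(D) = 1/(-7 + D)
N = 1000
N*p(-9) = 1000/(-7 - 9) = 1000/(-16) = 1000*(-1/16) = -125/2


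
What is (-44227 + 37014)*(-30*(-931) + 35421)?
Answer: -456950763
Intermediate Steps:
(-44227 + 37014)*(-30*(-931) + 35421) = -7213*(27930 + 35421) = -7213*63351 = -456950763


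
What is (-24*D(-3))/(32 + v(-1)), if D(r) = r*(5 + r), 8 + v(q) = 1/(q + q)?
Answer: 288/47 ≈ 6.1277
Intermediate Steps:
v(q) = -8 + 1/(2*q) (v(q) = -8 + 1/(q + q) = -8 + 1/(2*q))
(-24*D(-3))/(32 + v(-1)) = (-(-72)*(5 - 3))/(32 + (-8 + (1/2)/(-1))) = (-(-72)*2)/(32 + (-8 + (1/2)*(-1))) = (-24*(-6))/(32 + (-8 - 1/2)) = 144/(32 - 17/2) = 144/(47/2) = 144*(2/47) = 288/47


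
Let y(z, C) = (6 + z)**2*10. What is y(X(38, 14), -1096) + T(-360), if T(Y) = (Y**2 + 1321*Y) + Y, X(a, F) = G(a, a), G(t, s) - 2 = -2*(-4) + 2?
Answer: -343080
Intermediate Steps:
G(t, s) = 12 (G(t, s) = 2 + (-2*(-4) + 2) = 2 + (8 + 2) = 2 + 10 = 12)
X(a, F) = 12
y(z, C) = 10*(6 + z)**2
T(Y) = Y**2 + 1322*Y
y(X(38, 14), -1096) + T(-360) = 10*(6 + 12)**2 - 360*(1322 - 360) = 10*18**2 - 360*962 = 10*324 - 346320 = 3240 - 346320 = -343080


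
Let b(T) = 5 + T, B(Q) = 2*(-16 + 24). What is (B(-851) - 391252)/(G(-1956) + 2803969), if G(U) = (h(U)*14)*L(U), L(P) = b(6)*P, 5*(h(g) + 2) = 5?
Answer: -391236/3105193 ≈ -0.12599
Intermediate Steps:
h(g) = -1 (h(g) = -2 + (⅕)*5 = -2 + 1 = -1)
B(Q) = 16 (B(Q) = 2*8 = 16)
L(P) = 11*P (L(P) = (5 + 6)*P = 11*P)
G(U) = -154*U (G(U) = (-1*14)*(11*U) = -154*U)
(B(-851) - 391252)/(G(-1956) + 2803969) = (16 - 391252)/(-154*(-1956) + 2803969) = -391236/(301224 + 2803969) = -391236/3105193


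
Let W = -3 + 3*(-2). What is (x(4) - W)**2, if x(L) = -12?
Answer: 9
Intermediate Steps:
W = -9 (W = -3 - 6 = -9)
(x(4) - W)**2 = (-12 - 1*(-9))**2 = (-12 + 9)**2 = (-3)**2 = 9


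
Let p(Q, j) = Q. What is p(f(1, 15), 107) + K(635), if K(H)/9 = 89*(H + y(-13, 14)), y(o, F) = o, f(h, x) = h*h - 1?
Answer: 498222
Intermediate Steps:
f(h, x) = -1 + h**2 (f(h, x) = h**2 - 1 = -1 + h**2)
K(H) = -10413 + 801*H (K(H) = 9*(89*(H - 13)) = 9*(89*(-13 + H)) = 9*(-1157 + 89*H) = -10413 + 801*H)
p(f(1, 15), 107) + K(635) = (-1 + 1**2) + (-10413 + 801*635) = (-1 + 1) + (-10413 + 508635) = 0 + 498222 = 498222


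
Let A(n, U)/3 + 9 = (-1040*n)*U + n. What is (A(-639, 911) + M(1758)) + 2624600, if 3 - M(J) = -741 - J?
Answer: 1818867638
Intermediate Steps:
A(n, U) = -27 + 3*n - 3120*U*n (A(n, U) = -27 + 3*((-1040*n)*U + n) = -27 + 3*(-1040*U*n + n) = -27 + 3*(n - 1040*U*n) = -27 + (3*n - 3120*U*n) = -27 + 3*n - 3120*U*n)
M(J) = 744 + J (M(J) = 3 - (-741 - J) = 3 + (741 + J) = 744 + J)
(A(-639, 911) + M(1758)) + 2624600 = ((-27 + 3*(-639) - 3120*911*(-639)) + (744 + 1758)) + 2624600 = ((-27 - 1917 + 1816242480) + 2502) + 2624600 = (1816240536 + 2502) + 2624600 = 1816243038 + 2624600 = 1818867638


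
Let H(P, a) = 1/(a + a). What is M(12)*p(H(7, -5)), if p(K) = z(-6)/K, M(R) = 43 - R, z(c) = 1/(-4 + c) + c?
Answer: 1891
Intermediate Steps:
z(c) = c + 1/(-4 + c)
H(P, a) = 1/(2*a)
p(K) = -61/(10*K) (p(K) = ((1 + (-6)² - 4*(-6))/(-4 - 6))/K = ((1 + 36 + 24)/(-10))/K = (-⅒*61)/K = -61/(10*K))
M(12)*p(H(7, -5)) = (43 - 1*12)*(-61/(10*((½)/(-5)))) = (43 - 12)*(-61/(10*((½)*(-⅕)))) = 31*(-61/(10*(-⅒))) = 31*(-61/10*(-10)) = 31*61 = 1891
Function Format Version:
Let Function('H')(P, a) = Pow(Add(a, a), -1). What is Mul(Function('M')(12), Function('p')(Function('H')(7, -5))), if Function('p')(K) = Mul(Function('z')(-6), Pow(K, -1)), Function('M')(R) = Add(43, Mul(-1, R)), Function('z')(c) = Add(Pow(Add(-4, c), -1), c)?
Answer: 1891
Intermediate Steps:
Function('z')(c) = Add(c, Pow(Add(-4, c), -1))
Function('H')(P, a) = Mul(Rational(1, 2), Pow(a, -1)) (Function('H')(P, a) = Pow(Mul(2, a), -1) = Mul(Rational(1, 2), Pow(a, -1)))
Function('p')(K) = Mul(Rational(-61, 10), Pow(K, -1)) (Function('p')(K) = Mul(Mul(Pow(Add(-4, -6), -1), Add(1, Pow(-6, 2), Mul(-4, -6))), Pow(K, -1)) = Mul(Mul(Pow(-10, -1), Add(1, 36, 24)), Pow(K, -1)) = Mul(Mul(Rational(-1, 10), 61), Pow(K, -1)) = Mul(Rational(-61, 10), Pow(K, -1)))
Mul(Function('M')(12), Function('p')(Function('H')(7, -5))) = Mul(Add(43, Mul(-1, 12)), Mul(Rational(-61, 10), Pow(Mul(Rational(1, 2), Pow(-5, -1)), -1))) = Mul(Add(43, -12), Mul(Rational(-61, 10), Pow(Mul(Rational(1, 2), Rational(-1, 5)), -1))) = Mul(31, Mul(Rational(-61, 10), Pow(Rational(-1, 10), -1))) = Mul(31, Mul(Rational(-61, 10), -10)) = Mul(31, 61) = 1891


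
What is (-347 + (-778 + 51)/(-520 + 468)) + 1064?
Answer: 38011/52 ≈ 730.98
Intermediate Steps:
(-347 + (-778 + 51)/(-520 + 468)) + 1064 = (-347 - 727/(-52)) + 1064 = (-347 - 727*(-1/52)) + 1064 = (-347 + 727/52) + 1064 = -17317/52 + 1064 = 38011/52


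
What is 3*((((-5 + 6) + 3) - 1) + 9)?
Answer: 36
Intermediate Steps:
3*((((-5 + 6) + 3) - 1) + 9) = 3*(((1 + 3) - 1) + 9) = 3*((4 - 1) + 9) = 3*(3 + 9) = 3*12 = 36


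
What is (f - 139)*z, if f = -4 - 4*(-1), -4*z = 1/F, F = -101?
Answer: -139/404 ≈ -0.34406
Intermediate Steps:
z = 1/404 (z = -¼/(-101) = -¼*(-1/101) = 1/404 ≈ 0.0024752)
f = 0 (f = -4 + 4 = 0)
(f - 139)*z = (0 - 139)*(1/404) = -139*1/404 = -139/404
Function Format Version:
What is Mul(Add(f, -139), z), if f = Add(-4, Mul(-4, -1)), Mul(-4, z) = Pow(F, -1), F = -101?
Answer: Rational(-139, 404) ≈ -0.34406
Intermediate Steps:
z = Rational(1, 404) (z = Mul(Rational(-1, 4), Pow(-101, -1)) = Mul(Rational(-1, 4), Rational(-1, 101)) = Rational(1, 404) ≈ 0.0024752)
f = 0 (f = Add(-4, 4) = 0)
Mul(Add(f, -139), z) = Mul(Add(0, -139), Rational(1, 404)) = Mul(-139, Rational(1, 404)) = Rational(-139, 404)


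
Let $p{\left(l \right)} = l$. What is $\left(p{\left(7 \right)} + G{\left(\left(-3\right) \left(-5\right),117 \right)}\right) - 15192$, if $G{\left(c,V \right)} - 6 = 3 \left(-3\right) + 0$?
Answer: $-15188$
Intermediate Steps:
$G{\left(c,V \right)} = -3$ ($G{\left(c,V \right)} = 6 + \left(3 \left(-3\right) + 0\right) = 6 + \left(-9 + 0\right) = 6 - 9 = -3$)
$\left(p{\left(7 \right)} + G{\left(\left(-3\right) \left(-5\right),117 \right)}\right) - 15192 = \left(7 - 3\right) - 15192 = 4 - 15192 = -15188$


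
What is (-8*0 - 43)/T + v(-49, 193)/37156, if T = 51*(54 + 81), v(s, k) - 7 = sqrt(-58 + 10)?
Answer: -221359/36545580 + I*sqrt(3)/9289 ≈ -0.0060571 + 0.00018646*I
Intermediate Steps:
v(s, k) = 7 + 4*I*sqrt(3) (v(s, k) = 7 + sqrt(-58 + 10) = 7 + sqrt(-48) = 7 + 4*I*sqrt(3))
T = 6885 (T = 51*135 = 6885)
(-8*0 - 43)/T + v(-49, 193)/37156 = (-8*0 - 43)/6885 + (7 + 4*I*sqrt(3))/37156 = (0 - 43)*(1/6885) + (7 + 4*I*sqrt(3))*(1/37156) = -43*1/6885 + (1/5308 + I*sqrt(3)/9289) = -43/6885 + (1/5308 + I*sqrt(3)/9289) = -221359/36545580 + I*sqrt(3)/9289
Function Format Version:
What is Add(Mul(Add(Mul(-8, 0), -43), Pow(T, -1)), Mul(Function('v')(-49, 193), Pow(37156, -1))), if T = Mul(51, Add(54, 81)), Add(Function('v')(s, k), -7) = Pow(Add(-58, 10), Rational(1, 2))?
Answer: Add(Rational(-221359, 36545580), Mul(Rational(1, 9289), I, Pow(3, Rational(1, 2)))) ≈ Add(-0.0060571, Mul(0.00018646, I))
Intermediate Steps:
Function('v')(s, k) = Add(7, Mul(4, I, Pow(3, Rational(1, 2)))) (Function('v')(s, k) = Add(7, Pow(Add(-58, 10), Rational(1, 2))) = Add(7, Pow(-48, Rational(1, 2))) = Add(7, Mul(4, I, Pow(3, Rational(1, 2)))))
T = 6885 (T = Mul(51, 135) = 6885)
Add(Mul(Add(Mul(-8, 0), -43), Pow(T, -1)), Mul(Function('v')(-49, 193), Pow(37156, -1))) = Add(Mul(Add(Mul(-8, 0), -43), Pow(6885, -1)), Mul(Add(7, Mul(4, I, Pow(3, Rational(1, 2)))), Pow(37156, -1))) = Add(Mul(Add(0, -43), Rational(1, 6885)), Mul(Add(7, Mul(4, I, Pow(3, Rational(1, 2)))), Rational(1, 37156))) = Add(Mul(-43, Rational(1, 6885)), Add(Rational(1, 5308), Mul(Rational(1, 9289), I, Pow(3, Rational(1, 2))))) = Add(Rational(-43, 6885), Add(Rational(1, 5308), Mul(Rational(1, 9289), I, Pow(3, Rational(1, 2))))) = Add(Rational(-221359, 36545580), Mul(Rational(1, 9289), I, Pow(3, Rational(1, 2))))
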